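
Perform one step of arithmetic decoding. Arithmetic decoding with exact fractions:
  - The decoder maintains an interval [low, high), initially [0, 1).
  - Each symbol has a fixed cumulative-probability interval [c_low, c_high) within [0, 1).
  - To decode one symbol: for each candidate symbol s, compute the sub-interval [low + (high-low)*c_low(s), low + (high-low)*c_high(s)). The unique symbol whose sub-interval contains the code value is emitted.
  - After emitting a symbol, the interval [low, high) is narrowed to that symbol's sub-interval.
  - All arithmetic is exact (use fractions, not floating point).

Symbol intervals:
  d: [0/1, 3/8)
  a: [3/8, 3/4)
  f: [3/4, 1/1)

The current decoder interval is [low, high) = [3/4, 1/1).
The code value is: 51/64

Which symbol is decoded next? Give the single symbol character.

Interval width = high − low = 1/1 − 3/4 = 1/4
Scaled code = (code − low) / width = (51/64 − 3/4) / 1/4 = 3/16
  d: [0/1, 3/8) ← scaled code falls here ✓
  a: [3/8, 3/4) 
  f: [3/4, 1/1) 

Answer: d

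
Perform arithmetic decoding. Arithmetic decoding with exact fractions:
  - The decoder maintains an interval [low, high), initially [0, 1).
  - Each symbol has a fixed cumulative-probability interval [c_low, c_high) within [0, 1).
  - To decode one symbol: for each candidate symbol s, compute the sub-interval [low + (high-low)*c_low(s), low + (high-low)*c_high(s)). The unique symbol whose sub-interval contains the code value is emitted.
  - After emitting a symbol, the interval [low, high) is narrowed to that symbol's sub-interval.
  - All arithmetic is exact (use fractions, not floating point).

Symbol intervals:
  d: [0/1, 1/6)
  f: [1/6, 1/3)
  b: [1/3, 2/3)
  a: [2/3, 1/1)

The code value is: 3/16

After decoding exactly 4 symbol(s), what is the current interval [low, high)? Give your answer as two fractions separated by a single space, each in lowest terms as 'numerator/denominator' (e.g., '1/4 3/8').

Answer: 121/648 61/324

Derivation:
Step 1: interval [0/1, 1/1), width = 1/1 - 0/1 = 1/1
  'd': [0/1 + 1/1*0/1, 0/1 + 1/1*1/6) = [0/1, 1/6)
  'f': [0/1 + 1/1*1/6, 0/1 + 1/1*1/3) = [1/6, 1/3) <- contains code 3/16
  'b': [0/1 + 1/1*1/3, 0/1 + 1/1*2/3) = [1/3, 2/3)
  'a': [0/1 + 1/1*2/3, 0/1 + 1/1*1/1) = [2/3, 1/1)
  emit 'f', narrow to [1/6, 1/3)
Step 2: interval [1/6, 1/3), width = 1/3 - 1/6 = 1/6
  'd': [1/6 + 1/6*0/1, 1/6 + 1/6*1/6) = [1/6, 7/36) <- contains code 3/16
  'f': [1/6 + 1/6*1/6, 1/6 + 1/6*1/3) = [7/36, 2/9)
  'b': [1/6 + 1/6*1/3, 1/6 + 1/6*2/3) = [2/9, 5/18)
  'a': [1/6 + 1/6*2/3, 1/6 + 1/6*1/1) = [5/18, 1/3)
  emit 'd', narrow to [1/6, 7/36)
Step 3: interval [1/6, 7/36), width = 7/36 - 1/6 = 1/36
  'd': [1/6 + 1/36*0/1, 1/6 + 1/36*1/6) = [1/6, 37/216)
  'f': [1/6 + 1/36*1/6, 1/6 + 1/36*1/3) = [37/216, 19/108)
  'b': [1/6 + 1/36*1/3, 1/6 + 1/36*2/3) = [19/108, 5/27)
  'a': [1/6 + 1/36*2/3, 1/6 + 1/36*1/1) = [5/27, 7/36) <- contains code 3/16
  emit 'a', narrow to [5/27, 7/36)
Step 4: interval [5/27, 7/36), width = 7/36 - 5/27 = 1/108
  'd': [5/27 + 1/108*0/1, 5/27 + 1/108*1/6) = [5/27, 121/648)
  'f': [5/27 + 1/108*1/6, 5/27 + 1/108*1/3) = [121/648, 61/324) <- contains code 3/16
  'b': [5/27 + 1/108*1/3, 5/27 + 1/108*2/3) = [61/324, 31/162)
  'a': [5/27 + 1/108*2/3, 5/27 + 1/108*1/1) = [31/162, 7/36)
  emit 'f', narrow to [121/648, 61/324)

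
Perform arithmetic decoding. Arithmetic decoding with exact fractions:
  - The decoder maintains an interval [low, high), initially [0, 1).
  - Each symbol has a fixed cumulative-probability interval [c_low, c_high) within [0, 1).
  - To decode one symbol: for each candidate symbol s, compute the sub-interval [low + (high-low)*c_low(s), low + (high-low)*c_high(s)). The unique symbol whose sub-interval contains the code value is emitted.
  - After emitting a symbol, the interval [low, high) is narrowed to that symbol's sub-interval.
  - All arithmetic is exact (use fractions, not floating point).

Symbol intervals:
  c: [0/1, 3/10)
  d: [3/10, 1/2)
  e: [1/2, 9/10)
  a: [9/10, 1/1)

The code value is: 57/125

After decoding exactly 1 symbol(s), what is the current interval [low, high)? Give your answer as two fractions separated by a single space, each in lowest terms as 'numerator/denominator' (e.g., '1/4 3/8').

Step 1: interval [0/1, 1/1), width = 1/1 - 0/1 = 1/1
  'c': [0/1 + 1/1*0/1, 0/1 + 1/1*3/10) = [0/1, 3/10)
  'd': [0/1 + 1/1*3/10, 0/1 + 1/1*1/2) = [3/10, 1/2) <- contains code 57/125
  'e': [0/1 + 1/1*1/2, 0/1 + 1/1*9/10) = [1/2, 9/10)
  'a': [0/1 + 1/1*9/10, 0/1 + 1/1*1/1) = [9/10, 1/1)
  emit 'd', narrow to [3/10, 1/2)

Answer: 3/10 1/2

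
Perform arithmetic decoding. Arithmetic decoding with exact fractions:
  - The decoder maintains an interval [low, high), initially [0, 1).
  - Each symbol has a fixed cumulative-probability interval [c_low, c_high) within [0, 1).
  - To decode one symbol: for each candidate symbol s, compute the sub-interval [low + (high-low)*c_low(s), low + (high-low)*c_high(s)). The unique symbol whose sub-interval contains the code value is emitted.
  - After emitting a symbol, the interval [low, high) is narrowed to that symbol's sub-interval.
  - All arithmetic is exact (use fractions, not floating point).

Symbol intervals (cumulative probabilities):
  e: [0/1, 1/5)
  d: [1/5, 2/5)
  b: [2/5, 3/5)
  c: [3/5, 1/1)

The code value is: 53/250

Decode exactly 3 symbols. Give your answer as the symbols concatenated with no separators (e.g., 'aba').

Answer: ded

Derivation:
Step 1: interval [0/1, 1/1), width = 1/1 - 0/1 = 1/1
  'e': [0/1 + 1/1*0/1, 0/1 + 1/1*1/5) = [0/1, 1/5)
  'd': [0/1 + 1/1*1/5, 0/1 + 1/1*2/5) = [1/5, 2/5) <- contains code 53/250
  'b': [0/1 + 1/1*2/5, 0/1 + 1/1*3/5) = [2/5, 3/5)
  'c': [0/1 + 1/1*3/5, 0/1 + 1/1*1/1) = [3/5, 1/1)
  emit 'd', narrow to [1/5, 2/5)
Step 2: interval [1/5, 2/5), width = 2/5 - 1/5 = 1/5
  'e': [1/5 + 1/5*0/1, 1/5 + 1/5*1/5) = [1/5, 6/25) <- contains code 53/250
  'd': [1/5 + 1/5*1/5, 1/5 + 1/5*2/5) = [6/25, 7/25)
  'b': [1/5 + 1/5*2/5, 1/5 + 1/5*3/5) = [7/25, 8/25)
  'c': [1/5 + 1/5*3/5, 1/5 + 1/5*1/1) = [8/25, 2/5)
  emit 'e', narrow to [1/5, 6/25)
Step 3: interval [1/5, 6/25), width = 6/25 - 1/5 = 1/25
  'e': [1/5 + 1/25*0/1, 1/5 + 1/25*1/5) = [1/5, 26/125)
  'd': [1/5 + 1/25*1/5, 1/5 + 1/25*2/5) = [26/125, 27/125) <- contains code 53/250
  'b': [1/5 + 1/25*2/5, 1/5 + 1/25*3/5) = [27/125, 28/125)
  'c': [1/5 + 1/25*3/5, 1/5 + 1/25*1/1) = [28/125, 6/25)
  emit 'd', narrow to [26/125, 27/125)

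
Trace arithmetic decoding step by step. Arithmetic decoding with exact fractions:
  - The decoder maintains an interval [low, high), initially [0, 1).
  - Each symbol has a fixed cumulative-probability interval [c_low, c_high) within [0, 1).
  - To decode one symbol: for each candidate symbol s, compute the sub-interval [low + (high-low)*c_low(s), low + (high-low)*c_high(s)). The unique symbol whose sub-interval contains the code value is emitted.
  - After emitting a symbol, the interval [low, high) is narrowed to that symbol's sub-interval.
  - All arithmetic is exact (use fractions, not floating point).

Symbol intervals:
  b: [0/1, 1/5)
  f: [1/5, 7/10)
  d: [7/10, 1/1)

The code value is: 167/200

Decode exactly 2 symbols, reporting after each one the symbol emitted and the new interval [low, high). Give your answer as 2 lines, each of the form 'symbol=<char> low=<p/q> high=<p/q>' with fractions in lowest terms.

Answer: symbol=d low=7/10 high=1/1
symbol=f low=19/25 high=91/100

Derivation:
Step 1: interval [0/1, 1/1), width = 1/1 - 0/1 = 1/1
  'b': [0/1 + 1/1*0/1, 0/1 + 1/1*1/5) = [0/1, 1/5)
  'f': [0/1 + 1/1*1/5, 0/1 + 1/1*7/10) = [1/5, 7/10)
  'd': [0/1 + 1/1*7/10, 0/1 + 1/1*1/1) = [7/10, 1/1) <- contains code 167/200
  emit 'd', narrow to [7/10, 1/1)
Step 2: interval [7/10, 1/1), width = 1/1 - 7/10 = 3/10
  'b': [7/10 + 3/10*0/1, 7/10 + 3/10*1/5) = [7/10, 19/25)
  'f': [7/10 + 3/10*1/5, 7/10 + 3/10*7/10) = [19/25, 91/100) <- contains code 167/200
  'd': [7/10 + 3/10*7/10, 7/10 + 3/10*1/1) = [91/100, 1/1)
  emit 'f', narrow to [19/25, 91/100)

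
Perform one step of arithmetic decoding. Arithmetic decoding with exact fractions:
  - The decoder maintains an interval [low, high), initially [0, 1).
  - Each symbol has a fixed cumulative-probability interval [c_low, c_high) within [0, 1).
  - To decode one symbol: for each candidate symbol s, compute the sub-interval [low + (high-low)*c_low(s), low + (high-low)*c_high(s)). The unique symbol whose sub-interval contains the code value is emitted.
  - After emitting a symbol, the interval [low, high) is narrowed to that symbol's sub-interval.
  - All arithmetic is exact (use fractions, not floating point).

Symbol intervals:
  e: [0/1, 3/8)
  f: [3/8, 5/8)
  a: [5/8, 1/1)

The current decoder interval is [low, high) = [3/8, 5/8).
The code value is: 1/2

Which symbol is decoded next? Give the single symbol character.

Answer: f

Derivation:
Interval width = high − low = 5/8 − 3/8 = 1/4
Scaled code = (code − low) / width = (1/2 − 3/8) / 1/4 = 1/2
  e: [0/1, 3/8) 
  f: [3/8, 5/8) ← scaled code falls here ✓
  a: [5/8, 1/1) 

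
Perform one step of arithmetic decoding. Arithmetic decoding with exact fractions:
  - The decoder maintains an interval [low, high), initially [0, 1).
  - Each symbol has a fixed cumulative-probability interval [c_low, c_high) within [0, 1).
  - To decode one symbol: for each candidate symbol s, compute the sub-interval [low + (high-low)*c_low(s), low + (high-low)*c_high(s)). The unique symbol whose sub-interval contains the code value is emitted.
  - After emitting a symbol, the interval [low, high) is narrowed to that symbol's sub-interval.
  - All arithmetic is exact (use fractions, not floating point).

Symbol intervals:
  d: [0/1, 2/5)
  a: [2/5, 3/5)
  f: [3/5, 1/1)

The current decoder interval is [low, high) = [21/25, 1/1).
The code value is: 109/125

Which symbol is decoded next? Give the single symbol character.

Interval width = high − low = 1/1 − 21/25 = 4/25
Scaled code = (code − low) / width = (109/125 − 21/25) / 4/25 = 1/5
  d: [0/1, 2/5) ← scaled code falls here ✓
  a: [2/5, 3/5) 
  f: [3/5, 1/1) 

Answer: d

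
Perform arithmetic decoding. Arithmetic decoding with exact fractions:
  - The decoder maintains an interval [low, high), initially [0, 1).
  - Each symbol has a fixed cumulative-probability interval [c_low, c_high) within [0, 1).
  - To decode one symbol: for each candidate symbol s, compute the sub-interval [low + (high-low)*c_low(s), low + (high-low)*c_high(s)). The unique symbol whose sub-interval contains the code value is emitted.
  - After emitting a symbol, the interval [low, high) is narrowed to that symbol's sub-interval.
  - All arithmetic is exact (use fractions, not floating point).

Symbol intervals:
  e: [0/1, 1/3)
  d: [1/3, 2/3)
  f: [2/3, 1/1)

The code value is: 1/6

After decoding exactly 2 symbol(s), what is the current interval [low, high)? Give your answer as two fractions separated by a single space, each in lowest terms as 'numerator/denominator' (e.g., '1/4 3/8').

Answer: 1/9 2/9

Derivation:
Step 1: interval [0/1, 1/1), width = 1/1 - 0/1 = 1/1
  'e': [0/1 + 1/1*0/1, 0/1 + 1/1*1/3) = [0/1, 1/3) <- contains code 1/6
  'd': [0/1 + 1/1*1/3, 0/1 + 1/1*2/3) = [1/3, 2/3)
  'f': [0/1 + 1/1*2/3, 0/1 + 1/1*1/1) = [2/3, 1/1)
  emit 'e', narrow to [0/1, 1/3)
Step 2: interval [0/1, 1/3), width = 1/3 - 0/1 = 1/3
  'e': [0/1 + 1/3*0/1, 0/1 + 1/3*1/3) = [0/1, 1/9)
  'd': [0/1 + 1/3*1/3, 0/1 + 1/3*2/3) = [1/9, 2/9) <- contains code 1/6
  'f': [0/1 + 1/3*2/3, 0/1 + 1/3*1/1) = [2/9, 1/3)
  emit 'd', narrow to [1/9, 2/9)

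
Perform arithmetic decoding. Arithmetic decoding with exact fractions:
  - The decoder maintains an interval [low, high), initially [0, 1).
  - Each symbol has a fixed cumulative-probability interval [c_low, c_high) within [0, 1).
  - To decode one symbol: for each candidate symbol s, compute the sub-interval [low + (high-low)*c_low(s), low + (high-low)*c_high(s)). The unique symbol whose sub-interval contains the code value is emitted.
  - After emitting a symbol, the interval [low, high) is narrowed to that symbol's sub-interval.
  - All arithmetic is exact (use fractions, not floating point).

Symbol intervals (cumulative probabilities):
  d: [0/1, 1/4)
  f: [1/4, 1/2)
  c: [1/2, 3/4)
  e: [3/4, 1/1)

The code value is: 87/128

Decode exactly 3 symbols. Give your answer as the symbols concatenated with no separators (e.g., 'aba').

Step 1: interval [0/1, 1/1), width = 1/1 - 0/1 = 1/1
  'd': [0/1 + 1/1*0/1, 0/1 + 1/1*1/4) = [0/1, 1/4)
  'f': [0/1 + 1/1*1/4, 0/1 + 1/1*1/2) = [1/4, 1/2)
  'c': [0/1 + 1/1*1/2, 0/1 + 1/1*3/4) = [1/2, 3/4) <- contains code 87/128
  'e': [0/1 + 1/1*3/4, 0/1 + 1/1*1/1) = [3/4, 1/1)
  emit 'c', narrow to [1/2, 3/4)
Step 2: interval [1/2, 3/4), width = 3/4 - 1/2 = 1/4
  'd': [1/2 + 1/4*0/1, 1/2 + 1/4*1/4) = [1/2, 9/16)
  'f': [1/2 + 1/4*1/4, 1/2 + 1/4*1/2) = [9/16, 5/8)
  'c': [1/2 + 1/4*1/2, 1/2 + 1/4*3/4) = [5/8, 11/16) <- contains code 87/128
  'e': [1/2 + 1/4*3/4, 1/2 + 1/4*1/1) = [11/16, 3/4)
  emit 'c', narrow to [5/8, 11/16)
Step 3: interval [5/8, 11/16), width = 11/16 - 5/8 = 1/16
  'd': [5/8 + 1/16*0/1, 5/8 + 1/16*1/4) = [5/8, 41/64)
  'f': [5/8 + 1/16*1/4, 5/8 + 1/16*1/2) = [41/64, 21/32)
  'c': [5/8 + 1/16*1/2, 5/8 + 1/16*3/4) = [21/32, 43/64)
  'e': [5/8 + 1/16*3/4, 5/8 + 1/16*1/1) = [43/64, 11/16) <- contains code 87/128
  emit 'e', narrow to [43/64, 11/16)

Answer: cce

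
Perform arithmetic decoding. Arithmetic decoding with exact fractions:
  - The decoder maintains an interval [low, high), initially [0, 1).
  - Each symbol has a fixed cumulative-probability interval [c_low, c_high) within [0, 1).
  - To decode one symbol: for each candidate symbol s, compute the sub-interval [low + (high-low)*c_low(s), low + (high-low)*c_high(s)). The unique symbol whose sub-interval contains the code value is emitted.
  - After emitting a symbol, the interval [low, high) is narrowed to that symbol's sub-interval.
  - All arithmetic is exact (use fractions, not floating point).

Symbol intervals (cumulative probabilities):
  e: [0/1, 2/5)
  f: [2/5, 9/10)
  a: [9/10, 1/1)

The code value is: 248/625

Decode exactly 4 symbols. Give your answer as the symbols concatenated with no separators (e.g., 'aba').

Step 1: interval [0/1, 1/1), width = 1/1 - 0/1 = 1/1
  'e': [0/1 + 1/1*0/1, 0/1 + 1/1*2/5) = [0/1, 2/5) <- contains code 248/625
  'f': [0/1 + 1/1*2/5, 0/1 + 1/1*9/10) = [2/5, 9/10)
  'a': [0/1 + 1/1*9/10, 0/1 + 1/1*1/1) = [9/10, 1/1)
  emit 'e', narrow to [0/1, 2/5)
Step 2: interval [0/1, 2/5), width = 2/5 - 0/1 = 2/5
  'e': [0/1 + 2/5*0/1, 0/1 + 2/5*2/5) = [0/1, 4/25)
  'f': [0/1 + 2/5*2/5, 0/1 + 2/5*9/10) = [4/25, 9/25)
  'a': [0/1 + 2/5*9/10, 0/1 + 2/5*1/1) = [9/25, 2/5) <- contains code 248/625
  emit 'a', narrow to [9/25, 2/5)
Step 3: interval [9/25, 2/5), width = 2/5 - 9/25 = 1/25
  'e': [9/25 + 1/25*0/1, 9/25 + 1/25*2/5) = [9/25, 47/125)
  'f': [9/25 + 1/25*2/5, 9/25 + 1/25*9/10) = [47/125, 99/250)
  'a': [9/25 + 1/25*9/10, 9/25 + 1/25*1/1) = [99/250, 2/5) <- contains code 248/625
  emit 'a', narrow to [99/250, 2/5)
Step 4: interval [99/250, 2/5), width = 2/5 - 99/250 = 1/250
  'e': [99/250 + 1/250*0/1, 99/250 + 1/250*2/5) = [99/250, 497/1250) <- contains code 248/625
  'f': [99/250 + 1/250*2/5, 99/250 + 1/250*9/10) = [497/1250, 999/2500)
  'a': [99/250 + 1/250*9/10, 99/250 + 1/250*1/1) = [999/2500, 2/5)
  emit 'e', narrow to [99/250, 497/1250)

Answer: eaae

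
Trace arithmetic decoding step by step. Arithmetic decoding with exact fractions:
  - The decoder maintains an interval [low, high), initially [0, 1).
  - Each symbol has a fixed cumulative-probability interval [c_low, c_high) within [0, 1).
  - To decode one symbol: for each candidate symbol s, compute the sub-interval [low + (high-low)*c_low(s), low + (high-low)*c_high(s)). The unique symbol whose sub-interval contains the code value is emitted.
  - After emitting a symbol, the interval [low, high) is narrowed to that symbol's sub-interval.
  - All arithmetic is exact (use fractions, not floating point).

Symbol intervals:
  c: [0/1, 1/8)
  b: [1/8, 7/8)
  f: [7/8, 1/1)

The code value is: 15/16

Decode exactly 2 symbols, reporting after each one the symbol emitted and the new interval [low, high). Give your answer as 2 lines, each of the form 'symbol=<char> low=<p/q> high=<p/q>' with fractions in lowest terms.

Answer: symbol=f low=7/8 high=1/1
symbol=b low=57/64 high=63/64

Derivation:
Step 1: interval [0/1, 1/1), width = 1/1 - 0/1 = 1/1
  'c': [0/1 + 1/1*0/1, 0/1 + 1/1*1/8) = [0/1, 1/8)
  'b': [0/1 + 1/1*1/8, 0/1 + 1/1*7/8) = [1/8, 7/8)
  'f': [0/1 + 1/1*7/8, 0/1 + 1/1*1/1) = [7/8, 1/1) <- contains code 15/16
  emit 'f', narrow to [7/8, 1/1)
Step 2: interval [7/8, 1/1), width = 1/1 - 7/8 = 1/8
  'c': [7/8 + 1/8*0/1, 7/8 + 1/8*1/8) = [7/8, 57/64)
  'b': [7/8 + 1/8*1/8, 7/8 + 1/8*7/8) = [57/64, 63/64) <- contains code 15/16
  'f': [7/8 + 1/8*7/8, 7/8 + 1/8*1/1) = [63/64, 1/1)
  emit 'b', narrow to [57/64, 63/64)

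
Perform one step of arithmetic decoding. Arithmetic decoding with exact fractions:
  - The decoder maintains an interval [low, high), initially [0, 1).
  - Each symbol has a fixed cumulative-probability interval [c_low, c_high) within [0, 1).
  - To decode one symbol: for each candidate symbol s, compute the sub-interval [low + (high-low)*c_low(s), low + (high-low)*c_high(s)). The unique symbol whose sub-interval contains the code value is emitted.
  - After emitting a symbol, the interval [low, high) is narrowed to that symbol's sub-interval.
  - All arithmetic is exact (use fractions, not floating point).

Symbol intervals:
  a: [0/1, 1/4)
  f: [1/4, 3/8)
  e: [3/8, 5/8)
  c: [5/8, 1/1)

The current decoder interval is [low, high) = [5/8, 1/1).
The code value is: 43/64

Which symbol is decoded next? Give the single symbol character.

Answer: a

Derivation:
Interval width = high − low = 1/1 − 5/8 = 3/8
Scaled code = (code − low) / width = (43/64 − 5/8) / 3/8 = 1/8
  a: [0/1, 1/4) ← scaled code falls here ✓
  f: [1/4, 3/8) 
  e: [3/8, 5/8) 
  c: [5/8, 1/1) 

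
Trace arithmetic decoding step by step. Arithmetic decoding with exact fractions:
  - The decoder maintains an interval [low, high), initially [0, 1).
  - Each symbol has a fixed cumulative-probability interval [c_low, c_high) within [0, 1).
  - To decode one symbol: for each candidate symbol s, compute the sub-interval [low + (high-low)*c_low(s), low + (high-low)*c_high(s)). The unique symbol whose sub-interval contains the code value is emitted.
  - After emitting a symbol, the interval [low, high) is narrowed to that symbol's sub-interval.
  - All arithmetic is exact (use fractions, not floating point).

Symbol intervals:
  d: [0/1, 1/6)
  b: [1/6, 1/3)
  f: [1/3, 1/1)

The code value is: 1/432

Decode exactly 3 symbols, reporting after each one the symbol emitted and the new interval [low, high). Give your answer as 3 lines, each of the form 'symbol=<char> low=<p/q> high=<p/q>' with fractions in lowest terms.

Answer: symbol=d low=0/1 high=1/6
symbol=d low=0/1 high=1/36
symbol=d low=0/1 high=1/216

Derivation:
Step 1: interval [0/1, 1/1), width = 1/1 - 0/1 = 1/1
  'd': [0/1 + 1/1*0/1, 0/1 + 1/1*1/6) = [0/1, 1/6) <- contains code 1/432
  'b': [0/1 + 1/1*1/6, 0/1 + 1/1*1/3) = [1/6, 1/3)
  'f': [0/1 + 1/1*1/3, 0/1 + 1/1*1/1) = [1/3, 1/1)
  emit 'd', narrow to [0/1, 1/6)
Step 2: interval [0/1, 1/6), width = 1/6 - 0/1 = 1/6
  'd': [0/1 + 1/6*0/1, 0/1 + 1/6*1/6) = [0/1, 1/36) <- contains code 1/432
  'b': [0/1 + 1/6*1/6, 0/1 + 1/6*1/3) = [1/36, 1/18)
  'f': [0/1 + 1/6*1/3, 0/1 + 1/6*1/1) = [1/18, 1/6)
  emit 'd', narrow to [0/1, 1/36)
Step 3: interval [0/1, 1/36), width = 1/36 - 0/1 = 1/36
  'd': [0/1 + 1/36*0/1, 0/1 + 1/36*1/6) = [0/1, 1/216) <- contains code 1/432
  'b': [0/1 + 1/36*1/6, 0/1 + 1/36*1/3) = [1/216, 1/108)
  'f': [0/1 + 1/36*1/3, 0/1 + 1/36*1/1) = [1/108, 1/36)
  emit 'd', narrow to [0/1, 1/216)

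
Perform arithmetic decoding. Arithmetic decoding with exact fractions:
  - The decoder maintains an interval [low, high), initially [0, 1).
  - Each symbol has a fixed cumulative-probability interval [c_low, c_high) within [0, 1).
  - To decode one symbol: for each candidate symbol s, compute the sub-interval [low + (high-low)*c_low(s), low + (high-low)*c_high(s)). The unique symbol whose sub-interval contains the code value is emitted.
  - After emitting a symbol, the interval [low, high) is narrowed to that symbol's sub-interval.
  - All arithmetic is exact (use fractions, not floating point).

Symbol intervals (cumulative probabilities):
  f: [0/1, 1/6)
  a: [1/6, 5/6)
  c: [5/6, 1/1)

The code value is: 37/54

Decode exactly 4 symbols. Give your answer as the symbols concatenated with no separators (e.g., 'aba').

Step 1: interval [0/1, 1/1), width = 1/1 - 0/1 = 1/1
  'f': [0/1 + 1/1*0/1, 0/1 + 1/1*1/6) = [0/1, 1/6)
  'a': [0/1 + 1/1*1/6, 0/1 + 1/1*5/6) = [1/6, 5/6) <- contains code 37/54
  'c': [0/1 + 1/1*5/6, 0/1 + 1/1*1/1) = [5/6, 1/1)
  emit 'a', narrow to [1/6, 5/6)
Step 2: interval [1/6, 5/6), width = 5/6 - 1/6 = 2/3
  'f': [1/6 + 2/3*0/1, 1/6 + 2/3*1/6) = [1/6, 5/18)
  'a': [1/6 + 2/3*1/6, 1/6 + 2/3*5/6) = [5/18, 13/18) <- contains code 37/54
  'c': [1/6 + 2/3*5/6, 1/6 + 2/3*1/1) = [13/18, 5/6)
  emit 'a', narrow to [5/18, 13/18)
Step 3: interval [5/18, 13/18), width = 13/18 - 5/18 = 4/9
  'f': [5/18 + 4/9*0/1, 5/18 + 4/9*1/6) = [5/18, 19/54)
  'a': [5/18 + 4/9*1/6, 5/18 + 4/9*5/6) = [19/54, 35/54)
  'c': [5/18 + 4/9*5/6, 5/18 + 4/9*1/1) = [35/54, 13/18) <- contains code 37/54
  emit 'c', narrow to [35/54, 13/18)
Step 4: interval [35/54, 13/18), width = 13/18 - 35/54 = 2/27
  'f': [35/54 + 2/27*0/1, 35/54 + 2/27*1/6) = [35/54, 107/162)
  'a': [35/54 + 2/27*1/6, 35/54 + 2/27*5/6) = [107/162, 115/162) <- contains code 37/54
  'c': [35/54 + 2/27*5/6, 35/54 + 2/27*1/1) = [115/162, 13/18)
  emit 'a', narrow to [107/162, 115/162)

Answer: aaca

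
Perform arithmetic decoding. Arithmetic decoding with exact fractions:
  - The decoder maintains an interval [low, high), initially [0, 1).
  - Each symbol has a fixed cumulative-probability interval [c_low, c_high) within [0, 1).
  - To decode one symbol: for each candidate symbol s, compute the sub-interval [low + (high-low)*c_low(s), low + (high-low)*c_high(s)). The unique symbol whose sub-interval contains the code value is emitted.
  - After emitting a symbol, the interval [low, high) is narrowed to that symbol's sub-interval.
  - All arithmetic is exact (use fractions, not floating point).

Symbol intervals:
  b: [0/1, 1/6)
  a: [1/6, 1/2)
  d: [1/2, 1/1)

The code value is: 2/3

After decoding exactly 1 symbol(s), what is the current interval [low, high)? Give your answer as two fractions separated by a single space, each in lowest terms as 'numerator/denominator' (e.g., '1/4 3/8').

Answer: 1/2 1/1

Derivation:
Step 1: interval [0/1, 1/1), width = 1/1 - 0/1 = 1/1
  'b': [0/1 + 1/1*0/1, 0/1 + 1/1*1/6) = [0/1, 1/6)
  'a': [0/1 + 1/1*1/6, 0/1 + 1/1*1/2) = [1/6, 1/2)
  'd': [0/1 + 1/1*1/2, 0/1 + 1/1*1/1) = [1/2, 1/1) <- contains code 2/3
  emit 'd', narrow to [1/2, 1/1)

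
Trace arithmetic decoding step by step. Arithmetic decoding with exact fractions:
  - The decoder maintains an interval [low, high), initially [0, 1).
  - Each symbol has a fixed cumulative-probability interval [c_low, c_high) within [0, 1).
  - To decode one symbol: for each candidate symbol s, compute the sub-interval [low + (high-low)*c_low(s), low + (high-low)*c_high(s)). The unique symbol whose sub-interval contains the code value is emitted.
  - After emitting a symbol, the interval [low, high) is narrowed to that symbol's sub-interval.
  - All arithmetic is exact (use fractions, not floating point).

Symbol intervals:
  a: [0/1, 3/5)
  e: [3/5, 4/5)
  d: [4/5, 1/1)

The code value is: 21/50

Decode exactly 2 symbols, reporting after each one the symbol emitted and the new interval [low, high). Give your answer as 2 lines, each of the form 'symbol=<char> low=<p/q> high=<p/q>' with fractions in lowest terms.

Answer: symbol=a low=0/1 high=3/5
symbol=e low=9/25 high=12/25

Derivation:
Step 1: interval [0/1, 1/1), width = 1/1 - 0/1 = 1/1
  'a': [0/1 + 1/1*0/1, 0/1 + 1/1*3/5) = [0/1, 3/5) <- contains code 21/50
  'e': [0/1 + 1/1*3/5, 0/1 + 1/1*4/5) = [3/5, 4/5)
  'd': [0/1 + 1/1*4/5, 0/1 + 1/1*1/1) = [4/5, 1/1)
  emit 'a', narrow to [0/1, 3/5)
Step 2: interval [0/1, 3/5), width = 3/5 - 0/1 = 3/5
  'a': [0/1 + 3/5*0/1, 0/1 + 3/5*3/5) = [0/1, 9/25)
  'e': [0/1 + 3/5*3/5, 0/1 + 3/5*4/5) = [9/25, 12/25) <- contains code 21/50
  'd': [0/1 + 3/5*4/5, 0/1 + 3/5*1/1) = [12/25, 3/5)
  emit 'e', narrow to [9/25, 12/25)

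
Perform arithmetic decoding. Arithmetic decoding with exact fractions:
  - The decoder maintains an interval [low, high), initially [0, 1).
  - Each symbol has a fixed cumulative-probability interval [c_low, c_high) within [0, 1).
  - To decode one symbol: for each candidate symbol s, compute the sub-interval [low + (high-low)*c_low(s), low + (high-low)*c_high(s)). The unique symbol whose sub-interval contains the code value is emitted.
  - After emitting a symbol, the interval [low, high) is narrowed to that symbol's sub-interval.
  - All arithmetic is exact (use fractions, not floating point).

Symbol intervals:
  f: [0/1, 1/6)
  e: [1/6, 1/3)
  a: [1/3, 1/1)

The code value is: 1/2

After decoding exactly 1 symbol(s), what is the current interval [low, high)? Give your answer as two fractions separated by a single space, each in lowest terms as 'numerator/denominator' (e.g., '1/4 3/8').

Step 1: interval [0/1, 1/1), width = 1/1 - 0/1 = 1/1
  'f': [0/1 + 1/1*0/1, 0/1 + 1/1*1/6) = [0/1, 1/6)
  'e': [0/1 + 1/1*1/6, 0/1 + 1/1*1/3) = [1/6, 1/3)
  'a': [0/1 + 1/1*1/3, 0/1 + 1/1*1/1) = [1/3, 1/1) <- contains code 1/2
  emit 'a', narrow to [1/3, 1/1)

Answer: 1/3 1/1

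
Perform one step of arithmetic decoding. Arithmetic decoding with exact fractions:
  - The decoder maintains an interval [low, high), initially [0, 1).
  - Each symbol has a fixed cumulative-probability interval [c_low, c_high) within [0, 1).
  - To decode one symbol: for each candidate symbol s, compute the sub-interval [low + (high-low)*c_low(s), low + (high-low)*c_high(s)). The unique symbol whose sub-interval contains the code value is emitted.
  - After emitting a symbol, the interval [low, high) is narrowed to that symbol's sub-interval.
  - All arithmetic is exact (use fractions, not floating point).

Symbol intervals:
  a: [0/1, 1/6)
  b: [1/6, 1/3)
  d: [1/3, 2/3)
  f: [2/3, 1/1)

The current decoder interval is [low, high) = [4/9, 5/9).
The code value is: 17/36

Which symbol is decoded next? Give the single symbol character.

Interval width = high − low = 5/9 − 4/9 = 1/9
Scaled code = (code − low) / width = (17/36 − 4/9) / 1/9 = 1/4
  a: [0/1, 1/6) 
  b: [1/6, 1/3) ← scaled code falls here ✓
  d: [1/3, 2/3) 
  f: [2/3, 1/1) 

Answer: b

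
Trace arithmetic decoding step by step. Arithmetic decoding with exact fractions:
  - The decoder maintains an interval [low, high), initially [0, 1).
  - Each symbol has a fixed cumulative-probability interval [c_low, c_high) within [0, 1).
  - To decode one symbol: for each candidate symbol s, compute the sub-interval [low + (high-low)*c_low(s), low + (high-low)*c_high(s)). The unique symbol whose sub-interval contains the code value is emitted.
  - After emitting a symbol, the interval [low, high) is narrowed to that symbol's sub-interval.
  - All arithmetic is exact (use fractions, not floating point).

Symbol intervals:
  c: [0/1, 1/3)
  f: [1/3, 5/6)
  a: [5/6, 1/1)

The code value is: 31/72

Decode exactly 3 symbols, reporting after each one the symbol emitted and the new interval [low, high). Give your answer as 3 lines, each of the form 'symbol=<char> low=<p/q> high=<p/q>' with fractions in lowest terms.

Step 1: interval [0/1, 1/1), width = 1/1 - 0/1 = 1/1
  'c': [0/1 + 1/1*0/1, 0/1 + 1/1*1/3) = [0/1, 1/3)
  'f': [0/1 + 1/1*1/3, 0/1 + 1/1*5/6) = [1/3, 5/6) <- contains code 31/72
  'a': [0/1 + 1/1*5/6, 0/1 + 1/1*1/1) = [5/6, 1/1)
  emit 'f', narrow to [1/3, 5/6)
Step 2: interval [1/3, 5/6), width = 5/6 - 1/3 = 1/2
  'c': [1/3 + 1/2*0/1, 1/3 + 1/2*1/3) = [1/3, 1/2) <- contains code 31/72
  'f': [1/3 + 1/2*1/3, 1/3 + 1/2*5/6) = [1/2, 3/4)
  'a': [1/3 + 1/2*5/6, 1/3 + 1/2*1/1) = [3/4, 5/6)
  emit 'c', narrow to [1/3, 1/2)
Step 3: interval [1/3, 1/2), width = 1/2 - 1/3 = 1/6
  'c': [1/3 + 1/6*0/1, 1/3 + 1/6*1/3) = [1/3, 7/18)
  'f': [1/3 + 1/6*1/3, 1/3 + 1/6*5/6) = [7/18, 17/36) <- contains code 31/72
  'a': [1/3 + 1/6*5/6, 1/3 + 1/6*1/1) = [17/36, 1/2)
  emit 'f', narrow to [7/18, 17/36)

Answer: symbol=f low=1/3 high=5/6
symbol=c low=1/3 high=1/2
symbol=f low=7/18 high=17/36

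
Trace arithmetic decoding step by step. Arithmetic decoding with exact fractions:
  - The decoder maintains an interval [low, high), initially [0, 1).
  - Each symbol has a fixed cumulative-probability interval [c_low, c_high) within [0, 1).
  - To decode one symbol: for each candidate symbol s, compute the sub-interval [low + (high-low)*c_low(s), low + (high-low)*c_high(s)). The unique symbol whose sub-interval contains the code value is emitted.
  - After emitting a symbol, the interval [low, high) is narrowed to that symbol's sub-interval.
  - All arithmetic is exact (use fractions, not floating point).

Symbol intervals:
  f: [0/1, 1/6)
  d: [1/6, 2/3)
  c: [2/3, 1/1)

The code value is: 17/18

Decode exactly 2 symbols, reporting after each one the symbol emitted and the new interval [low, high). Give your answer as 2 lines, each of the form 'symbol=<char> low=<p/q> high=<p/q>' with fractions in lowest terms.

Step 1: interval [0/1, 1/1), width = 1/1 - 0/1 = 1/1
  'f': [0/1 + 1/1*0/1, 0/1 + 1/1*1/6) = [0/1, 1/6)
  'd': [0/1 + 1/1*1/6, 0/1 + 1/1*2/3) = [1/6, 2/3)
  'c': [0/1 + 1/1*2/3, 0/1 + 1/1*1/1) = [2/3, 1/1) <- contains code 17/18
  emit 'c', narrow to [2/3, 1/1)
Step 2: interval [2/3, 1/1), width = 1/1 - 2/3 = 1/3
  'f': [2/3 + 1/3*0/1, 2/3 + 1/3*1/6) = [2/3, 13/18)
  'd': [2/3 + 1/3*1/6, 2/3 + 1/3*2/3) = [13/18, 8/9)
  'c': [2/3 + 1/3*2/3, 2/3 + 1/3*1/1) = [8/9, 1/1) <- contains code 17/18
  emit 'c', narrow to [8/9, 1/1)

Answer: symbol=c low=2/3 high=1/1
symbol=c low=8/9 high=1/1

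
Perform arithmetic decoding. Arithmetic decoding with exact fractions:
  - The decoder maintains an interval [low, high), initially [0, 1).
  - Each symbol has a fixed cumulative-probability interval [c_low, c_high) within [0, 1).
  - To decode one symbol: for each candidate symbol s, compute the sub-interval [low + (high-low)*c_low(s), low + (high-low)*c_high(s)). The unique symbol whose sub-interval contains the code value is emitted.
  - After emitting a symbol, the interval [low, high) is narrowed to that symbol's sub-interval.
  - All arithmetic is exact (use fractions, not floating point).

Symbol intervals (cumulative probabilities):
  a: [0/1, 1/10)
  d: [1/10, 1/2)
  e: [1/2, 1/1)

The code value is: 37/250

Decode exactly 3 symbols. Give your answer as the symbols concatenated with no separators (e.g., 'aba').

Answer: dda

Derivation:
Step 1: interval [0/1, 1/1), width = 1/1 - 0/1 = 1/1
  'a': [0/1 + 1/1*0/1, 0/1 + 1/1*1/10) = [0/1, 1/10)
  'd': [0/1 + 1/1*1/10, 0/1 + 1/1*1/2) = [1/10, 1/2) <- contains code 37/250
  'e': [0/1 + 1/1*1/2, 0/1 + 1/1*1/1) = [1/2, 1/1)
  emit 'd', narrow to [1/10, 1/2)
Step 2: interval [1/10, 1/2), width = 1/2 - 1/10 = 2/5
  'a': [1/10 + 2/5*0/1, 1/10 + 2/5*1/10) = [1/10, 7/50)
  'd': [1/10 + 2/5*1/10, 1/10 + 2/5*1/2) = [7/50, 3/10) <- contains code 37/250
  'e': [1/10 + 2/5*1/2, 1/10 + 2/5*1/1) = [3/10, 1/2)
  emit 'd', narrow to [7/50, 3/10)
Step 3: interval [7/50, 3/10), width = 3/10 - 7/50 = 4/25
  'a': [7/50 + 4/25*0/1, 7/50 + 4/25*1/10) = [7/50, 39/250) <- contains code 37/250
  'd': [7/50 + 4/25*1/10, 7/50 + 4/25*1/2) = [39/250, 11/50)
  'e': [7/50 + 4/25*1/2, 7/50 + 4/25*1/1) = [11/50, 3/10)
  emit 'a', narrow to [7/50, 39/250)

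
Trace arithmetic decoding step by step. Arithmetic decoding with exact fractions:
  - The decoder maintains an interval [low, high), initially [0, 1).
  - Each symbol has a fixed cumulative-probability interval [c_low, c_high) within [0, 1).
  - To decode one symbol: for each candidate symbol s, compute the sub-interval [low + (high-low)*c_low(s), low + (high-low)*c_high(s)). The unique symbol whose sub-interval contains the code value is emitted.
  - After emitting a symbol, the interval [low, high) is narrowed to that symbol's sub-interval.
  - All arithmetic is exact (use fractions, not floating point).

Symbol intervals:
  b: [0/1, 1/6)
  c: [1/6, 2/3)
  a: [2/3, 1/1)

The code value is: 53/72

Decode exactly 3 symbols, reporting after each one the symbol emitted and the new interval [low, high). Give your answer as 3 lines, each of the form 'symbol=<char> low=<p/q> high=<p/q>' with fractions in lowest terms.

Answer: symbol=a low=2/3 high=1/1
symbol=c low=13/18 high=8/9
symbol=b low=13/18 high=3/4

Derivation:
Step 1: interval [0/1, 1/1), width = 1/1 - 0/1 = 1/1
  'b': [0/1 + 1/1*0/1, 0/1 + 1/1*1/6) = [0/1, 1/6)
  'c': [0/1 + 1/1*1/6, 0/1 + 1/1*2/3) = [1/6, 2/3)
  'a': [0/1 + 1/1*2/3, 0/1 + 1/1*1/1) = [2/3, 1/1) <- contains code 53/72
  emit 'a', narrow to [2/3, 1/1)
Step 2: interval [2/3, 1/1), width = 1/1 - 2/3 = 1/3
  'b': [2/3 + 1/3*0/1, 2/3 + 1/3*1/6) = [2/3, 13/18)
  'c': [2/3 + 1/3*1/6, 2/3 + 1/3*2/3) = [13/18, 8/9) <- contains code 53/72
  'a': [2/3 + 1/3*2/3, 2/3 + 1/3*1/1) = [8/9, 1/1)
  emit 'c', narrow to [13/18, 8/9)
Step 3: interval [13/18, 8/9), width = 8/9 - 13/18 = 1/6
  'b': [13/18 + 1/6*0/1, 13/18 + 1/6*1/6) = [13/18, 3/4) <- contains code 53/72
  'c': [13/18 + 1/6*1/6, 13/18 + 1/6*2/3) = [3/4, 5/6)
  'a': [13/18 + 1/6*2/3, 13/18 + 1/6*1/1) = [5/6, 8/9)
  emit 'b', narrow to [13/18, 3/4)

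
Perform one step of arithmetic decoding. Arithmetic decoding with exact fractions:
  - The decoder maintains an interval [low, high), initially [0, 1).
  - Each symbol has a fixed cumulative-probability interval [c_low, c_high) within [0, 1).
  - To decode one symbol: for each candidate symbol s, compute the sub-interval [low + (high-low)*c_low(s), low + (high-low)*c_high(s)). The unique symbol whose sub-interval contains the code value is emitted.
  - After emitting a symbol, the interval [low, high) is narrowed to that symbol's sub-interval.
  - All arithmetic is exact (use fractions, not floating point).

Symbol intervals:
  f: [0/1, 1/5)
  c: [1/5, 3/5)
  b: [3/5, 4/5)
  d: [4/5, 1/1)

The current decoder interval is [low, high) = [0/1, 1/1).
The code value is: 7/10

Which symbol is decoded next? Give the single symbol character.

Answer: b

Derivation:
Interval width = high − low = 1/1 − 0/1 = 1/1
Scaled code = (code − low) / width = (7/10 − 0/1) / 1/1 = 7/10
  f: [0/1, 1/5) 
  c: [1/5, 3/5) 
  b: [3/5, 4/5) ← scaled code falls here ✓
  d: [4/5, 1/1) 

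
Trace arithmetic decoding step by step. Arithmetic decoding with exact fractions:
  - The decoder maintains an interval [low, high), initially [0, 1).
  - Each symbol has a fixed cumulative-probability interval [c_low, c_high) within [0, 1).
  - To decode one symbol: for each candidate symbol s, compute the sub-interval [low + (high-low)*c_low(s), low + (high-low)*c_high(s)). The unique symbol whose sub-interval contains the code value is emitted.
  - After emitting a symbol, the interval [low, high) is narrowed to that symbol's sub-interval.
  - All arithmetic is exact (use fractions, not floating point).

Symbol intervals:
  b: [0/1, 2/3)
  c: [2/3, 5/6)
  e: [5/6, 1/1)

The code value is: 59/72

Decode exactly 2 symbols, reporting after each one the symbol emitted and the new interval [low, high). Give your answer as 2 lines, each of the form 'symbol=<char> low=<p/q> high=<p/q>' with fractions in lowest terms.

Step 1: interval [0/1, 1/1), width = 1/1 - 0/1 = 1/1
  'b': [0/1 + 1/1*0/1, 0/1 + 1/1*2/3) = [0/1, 2/3)
  'c': [0/1 + 1/1*2/3, 0/1 + 1/1*5/6) = [2/3, 5/6) <- contains code 59/72
  'e': [0/1 + 1/1*5/6, 0/1 + 1/1*1/1) = [5/6, 1/1)
  emit 'c', narrow to [2/3, 5/6)
Step 2: interval [2/3, 5/6), width = 5/6 - 2/3 = 1/6
  'b': [2/3 + 1/6*0/1, 2/3 + 1/6*2/3) = [2/3, 7/9)
  'c': [2/3 + 1/6*2/3, 2/3 + 1/6*5/6) = [7/9, 29/36)
  'e': [2/3 + 1/6*5/6, 2/3 + 1/6*1/1) = [29/36, 5/6) <- contains code 59/72
  emit 'e', narrow to [29/36, 5/6)

Answer: symbol=c low=2/3 high=5/6
symbol=e low=29/36 high=5/6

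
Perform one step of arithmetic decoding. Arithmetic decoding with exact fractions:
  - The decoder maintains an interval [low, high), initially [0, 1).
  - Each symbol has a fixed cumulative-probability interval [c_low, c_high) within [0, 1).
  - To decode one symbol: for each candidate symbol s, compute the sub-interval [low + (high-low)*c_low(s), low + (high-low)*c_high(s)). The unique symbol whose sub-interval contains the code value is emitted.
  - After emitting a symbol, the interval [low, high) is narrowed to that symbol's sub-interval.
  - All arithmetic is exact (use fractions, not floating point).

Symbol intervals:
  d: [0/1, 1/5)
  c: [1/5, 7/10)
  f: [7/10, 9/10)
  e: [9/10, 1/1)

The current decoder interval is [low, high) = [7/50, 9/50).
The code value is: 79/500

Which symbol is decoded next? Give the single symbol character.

Answer: c

Derivation:
Interval width = high − low = 9/50 − 7/50 = 1/25
Scaled code = (code − low) / width = (79/500 − 7/50) / 1/25 = 9/20
  d: [0/1, 1/5) 
  c: [1/5, 7/10) ← scaled code falls here ✓
  f: [7/10, 9/10) 
  e: [9/10, 1/1) 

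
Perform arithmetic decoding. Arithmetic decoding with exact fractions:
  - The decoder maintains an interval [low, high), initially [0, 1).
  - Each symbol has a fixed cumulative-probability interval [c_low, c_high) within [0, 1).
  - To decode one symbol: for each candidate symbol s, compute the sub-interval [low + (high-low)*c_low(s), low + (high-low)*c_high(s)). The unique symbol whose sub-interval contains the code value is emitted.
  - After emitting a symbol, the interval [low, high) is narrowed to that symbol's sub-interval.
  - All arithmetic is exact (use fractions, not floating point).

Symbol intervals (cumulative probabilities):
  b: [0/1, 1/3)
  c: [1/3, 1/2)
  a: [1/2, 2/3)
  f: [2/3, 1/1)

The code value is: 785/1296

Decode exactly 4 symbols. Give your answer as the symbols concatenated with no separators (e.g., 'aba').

Step 1: interval [0/1, 1/1), width = 1/1 - 0/1 = 1/1
  'b': [0/1 + 1/1*0/1, 0/1 + 1/1*1/3) = [0/1, 1/3)
  'c': [0/1 + 1/1*1/3, 0/1 + 1/1*1/2) = [1/3, 1/2)
  'a': [0/1 + 1/1*1/2, 0/1 + 1/1*2/3) = [1/2, 2/3) <- contains code 785/1296
  'f': [0/1 + 1/1*2/3, 0/1 + 1/1*1/1) = [2/3, 1/1)
  emit 'a', narrow to [1/2, 2/3)
Step 2: interval [1/2, 2/3), width = 2/3 - 1/2 = 1/6
  'b': [1/2 + 1/6*0/1, 1/2 + 1/6*1/3) = [1/2, 5/9)
  'c': [1/2 + 1/6*1/3, 1/2 + 1/6*1/2) = [5/9, 7/12)
  'a': [1/2 + 1/6*1/2, 1/2 + 1/6*2/3) = [7/12, 11/18) <- contains code 785/1296
  'f': [1/2 + 1/6*2/3, 1/2 + 1/6*1/1) = [11/18, 2/3)
  emit 'a', narrow to [7/12, 11/18)
Step 3: interval [7/12, 11/18), width = 11/18 - 7/12 = 1/36
  'b': [7/12 + 1/36*0/1, 7/12 + 1/36*1/3) = [7/12, 16/27)
  'c': [7/12 + 1/36*1/3, 7/12 + 1/36*1/2) = [16/27, 43/72)
  'a': [7/12 + 1/36*1/2, 7/12 + 1/36*2/3) = [43/72, 65/108)
  'f': [7/12 + 1/36*2/3, 7/12 + 1/36*1/1) = [65/108, 11/18) <- contains code 785/1296
  emit 'f', narrow to [65/108, 11/18)
Step 4: interval [65/108, 11/18), width = 11/18 - 65/108 = 1/108
  'b': [65/108 + 1/108*0/1, 65/108 + 1/108*1/3) = [65/108, 49/81)
  'c': [65/108 + 1/108*1/3, 65/108 + 1/108*1/2) = [49/81, 131/216) <- contains code 785/1296
  'a': [65/108 + 1/108*1/2, 65/108 + 1/108*2/3) = [131/216, 197/324)
  'f': [65/108 + 1/108*2/3, 65/108 + 1/108*1/1) = [197/324, 11/18)
  emit 'c', narrow to [49/81, 131/216)

Answer: aafc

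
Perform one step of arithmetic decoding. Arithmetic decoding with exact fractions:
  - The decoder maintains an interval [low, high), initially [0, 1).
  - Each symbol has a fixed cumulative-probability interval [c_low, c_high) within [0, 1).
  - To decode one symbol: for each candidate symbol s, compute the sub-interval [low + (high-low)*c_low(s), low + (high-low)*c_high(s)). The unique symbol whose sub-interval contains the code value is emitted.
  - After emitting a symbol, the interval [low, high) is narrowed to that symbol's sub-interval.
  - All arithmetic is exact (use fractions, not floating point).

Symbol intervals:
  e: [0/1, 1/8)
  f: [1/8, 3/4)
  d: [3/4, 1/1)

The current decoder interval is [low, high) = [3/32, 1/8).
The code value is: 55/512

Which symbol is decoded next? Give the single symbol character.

Interval width = high − low = 1/8 − 3/32 = 1/32
Scaled code = (code − low) / width = (55/512 − 3/32) / 1/32 = 7/16
  e: [0/1, 1/8) 
  f: [1/8, 3/4) ← scaled code falls here ✓
  d: [3/4, 1/1) 

Answer: f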